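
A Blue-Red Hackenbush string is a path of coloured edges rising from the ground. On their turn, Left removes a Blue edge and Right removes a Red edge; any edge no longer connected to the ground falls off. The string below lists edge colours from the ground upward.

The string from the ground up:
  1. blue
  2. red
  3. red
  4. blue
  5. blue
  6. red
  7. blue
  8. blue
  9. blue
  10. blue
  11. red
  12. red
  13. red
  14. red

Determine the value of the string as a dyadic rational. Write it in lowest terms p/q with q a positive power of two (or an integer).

g_1 [b]  L=[0]  R=[∅]  -> 1
g_2 [br]  L=[0]  R=[1]  -> 1/2
g_3 [brr]  L=[0]  R=[1/2 1]  -> 1/4
g_4 [brrb]  L=[0 1/4]  R=[1/2 1]  -> 3/8
g_5 [brrbb]  L=[0 1/4 3/8]  R=[1/2 1]  -> 7/16
g_6 [brrbbr]  L=[0 1/4 3/8]  R=[7/16 1/2 1]  -> 13/32
g_7 [brrbbrb]  L=[0 1/4 3/8 13/32]  R=[7/16 1/2 1]  -> 27/64
g_8 [brrbbrbb]  L=[0 1/4 3/8 13/32 27/64]  R=[7/16 1/2 1]  -> 55/128
g_9 [brrbbrbbb]  L=[0 1/4 3/8 13/32 27/64 55/128]  R=[7/16 1/2 1]  -> 111/256
g_10 [brrbbrbbbb]  L=[0 1/4 3/8 13/32 27/64 55/128 111/256]  R=[7/16 1/2 1]  -> 223/512
g_11 [brrbbrbbbbr]  L=[0 1/4 3/8 13/32 27/64 55/128 111/256]  R=[223/512 7/16 1/2 1]  -> 445/1024
g_12 [brrbbrbbbbrr]  L=[0 1/4 3/8 13/32 27/64 55/128 111/256]  R=[445/1024 223/512 7/16 1/2 1]  -> 889/2048
g_13 [brrbbrbbbbrrr]  L=[0 1/4 3/8 13/32 27/64 55/128 111/256]  R=[889/2048 445/1024 223/512 7/16 1/2 1]  -> 1777/4096
g_14 [brrbbrbbbbrrrr]  L=[0 1/4 3/8 13/32 27/64 55/128 111/256]  R=[1777/4096 889/2048 445/1024 223/512 7/16 1/2 1]  -> 3553/8192

3553/8192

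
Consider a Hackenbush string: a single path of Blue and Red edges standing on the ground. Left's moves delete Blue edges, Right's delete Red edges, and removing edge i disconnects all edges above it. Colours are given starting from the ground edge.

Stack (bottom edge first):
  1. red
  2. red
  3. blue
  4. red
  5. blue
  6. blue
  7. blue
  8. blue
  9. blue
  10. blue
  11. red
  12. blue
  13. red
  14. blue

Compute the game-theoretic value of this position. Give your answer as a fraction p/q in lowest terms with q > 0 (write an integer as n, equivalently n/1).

-6165/4096

v(r) = { · | 0 } → -1
v(rr) = { · | -1; 0 } → -2
v(rrb) = { -2 | -1; 0 } → -3/2
v(rrbr) = { -2 | -3/2; -1; 0 } → -7/4
v(rrbrb) = { -2; -7/4 | -3/2; -1; 0 } → -13/8
v(rrbrbb) = { -2; -7/4; -13/8 | -3/2; -1; 0 } → -25/16
v(rrbrbbb) = { -2; -7/4; -13/8; -25/16 | -3/2; -1; 0 } → -49/32
v(rrbrbbbb) = { -2; -7/4; -13/8; -25/16; -49/32 | -3/2; -1; 0 } → -97/64
v(rrbrbbbbb) = { -2; -7/4; -13/8; -25/16; -49/32; -97/64 | -3/2; -1; 0 } → -193/128
v(rrbrbbbbbb) = { -2; -7/4; -13/8; -25/16; -49/32; -97/64; -193/128 | -3/2; -1; 0 } → -385/256
v(rrbrbbbbbbr) = { -2; -7/4; -13/8; -25/16; -49/32; -97/64; -193/128 | -385/256; -3/2; -1; 0 } → -771/512
v(rrbrbbbbbbrb) = { -2; -7/4; -13/8; -25/16; -49/32; -97/64; -193/128; -771/512 | -385/256; -3/2; -1; 0 } → -1541/1024
v(rrbrbbbbbbrbr) = { -2; -7/4; -13/8; -25/16; -49/32; -97/64; -193/128; -771/512 | -1541/1024; -385/256; -3/2; -1; 0 } → -3083/2048
v(rrbrbbbbbbrbrb) = { -2; -7/4; -13/8; -25/16; -49/32; -97/64; -193/128; -771/512; -3083/2048 | -1541/1024; -385/256; -3/2; -1; 0 } → -6165/4096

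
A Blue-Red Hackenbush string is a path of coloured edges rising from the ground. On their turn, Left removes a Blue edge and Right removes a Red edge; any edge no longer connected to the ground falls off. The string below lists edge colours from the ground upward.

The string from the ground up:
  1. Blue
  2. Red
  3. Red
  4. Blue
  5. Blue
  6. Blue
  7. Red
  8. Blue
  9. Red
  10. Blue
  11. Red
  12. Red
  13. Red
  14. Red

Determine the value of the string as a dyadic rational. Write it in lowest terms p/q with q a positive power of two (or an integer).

3745/8192

edge 1 of 14 (Blue): { 0 | (no moves) } → 1
edge 2 of 14 (Red): { 0 | 1 } → 1/2
edge 3 of 14 (Red): { 0 | 1/2, 1 } → 1/4
edge 4 of 14 (Blue): { 0, 1/4 | 1/2, 1 } → 3/8
edge 5 of 14 (Blue): { 0, 1/4, 3/8 | 1/2, 1 } → 7/16
edge 6 of 14 (Blue): { 0, 1/4, 3/8, 7/16 | 1/2, 1 } → 15/32
edge 7 of 14 (Red): { 0, 1/4, 3/8, 7/16 | 15/32, 1/2, 1 } → 29/64
edge 8 of 14 (Blue): { 0, 1/4, 3/8, 7/16, 29/64 | 15/32, 1/2, 1 } → 59/128
edge 9 of 14 (Red): { 0, 1/4, 3/8, 7/16, 29/64 | 59/128, 15/32, 1/2, 1 } → 117/256
edge 10 of 14 (Blue): { 0, 1/4, 3/8, 7/16, 29/64, 117/256 | 59/128, 15/32, 1/2, 1 } → 235/512
edge 11 of 14 (Red): { 0, 1/4, 3/8, 7/16, 29/64, 117/256 | 235/512, 59/128, 15/32, 1/2, 1 } → 469/1024
edge 12 of 14 (Red): { 0, 1/4, 3/8, 7/16, 29/64, 117/256 | 469/1024, 235/512, 59/128, 15/32, 1/2, 1 } → 937/2048
edge 13 of 14 (Red): { 0, 1/4, 3/8, 7/16, 29/64, 117/256 | 937/2048, 469/1024, 235/512, 59/128, 15/32, 1/2, 1 } → 1873/4096
edge 14 of 14 (Red): { 0, 1/4, 3/8, 7/16, 29/64, 117/256 | 1873/4096, 937/2048, 469/1024, 235/512, 59/128, 15/32, 1/2, 1 } → 3745/8192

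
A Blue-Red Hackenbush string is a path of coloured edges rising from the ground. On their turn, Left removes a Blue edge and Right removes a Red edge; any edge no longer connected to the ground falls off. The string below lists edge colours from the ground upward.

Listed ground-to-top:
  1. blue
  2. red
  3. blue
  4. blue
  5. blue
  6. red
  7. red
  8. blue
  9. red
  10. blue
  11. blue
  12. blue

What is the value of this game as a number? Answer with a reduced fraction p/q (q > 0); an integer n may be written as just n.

Build G(s[:k]) for k = 1..12, string s = blue red blue blue blue red red blue red blue blue blue.
edge 1 of 12 (blue): { 0 | (no moves) } — 1
edge 2 of 12 (red): { 0 | 1 } — 1/2
edge 3 of 12 (blue): { 0 1/2 | 1 } — 3/4
edge 4 of 12 (blue): { 0 1/2 3/4 | 1 } — 7/8
edge 5 of 12 (blue): { 0 1/2 3/4 7/8 | 1 } — 15/16
edge 6 of 12 (red): { 0 1/2 3/4 7/8 | 15/16 1 } — 29/32
edge 7 of 12 (red): { 0 1/2 3/4 7/8 | 29/32 15/16 1 } — 57/64
edge 8 of 12 (blue): { 0 1/2 3/4 7/8 57/64 | 29/32 15/16 1 } — 115/128
edge 9 of 12 (red): { 0 1/2 3/4 7/8 57/64 | 115/128 29/32 15/16 1 } — 229/256
edge 10 of 12 (blue): { 0 1/2 3/4 7/8 57/64 229/256 | 115/128 29/32 15/16 1 } — 459/512
edge 11 of 12 (blue): { 0 1/2 3/4 7/8 57/64 229/256 459/512 | 115/128 29/32 15/16 1 } — 919/1024
edge 12 of 12 (blue): { 0 1/2 3/4 7/8 57/64 229/256 459/512 919/1024 | 115/128 29/32 15/16 1 } — 1839/2048

1839/2048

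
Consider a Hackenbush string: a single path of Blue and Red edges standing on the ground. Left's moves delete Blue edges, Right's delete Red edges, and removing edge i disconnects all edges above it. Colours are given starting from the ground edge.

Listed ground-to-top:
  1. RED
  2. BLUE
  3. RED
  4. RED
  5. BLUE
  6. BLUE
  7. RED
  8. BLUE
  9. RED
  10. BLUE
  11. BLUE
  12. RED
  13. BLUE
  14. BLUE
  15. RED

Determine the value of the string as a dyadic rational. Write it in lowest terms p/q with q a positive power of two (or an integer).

v(R) = { ∅ | 0 } — -1
v(RB) = { -1 | 0 } — -1/2
v(RBR) = { -1 | -1/2, 0 } — -3/4
v(RBRR) = { -1 | -3/4, -1/2, 0 } — -7/8
v(RBRRB) = { -1, -7/8 | -3/4, -1/2, 0 } — -13/16
v(RBRRBB) = { -1, -7/8, -13/16 | -3/4, -1/2, 0 } — -25/32
v(RBRRBBR) = { -1, -7/8, -13/16 | -25/32, -3/4, -1/2, 0 } — -51/64
v(RBRRBBRB) = { -1, -7/8, -13/16, -51/64 | -25/32, -3/4, -1/2, 0 } — -101/128
v(RBRRBBRBR) = { -1, -7/8, -13/16, -51/64 | -101/128, -25/32, -3/4, -1/2, 0 } — -203/256
v(RBRRBBRBRB) = { -1, -7/8, -13/16, -51/64, -203/256 | -101/128, -25/32, -3/4, -1/2, 0 } — -405/512
v(RBRRBBRBRBB) = { -1, -7/8, -13/16, -51/64, -203/256, -405/512 | -101/128, -25/32, -3/4, -1/2, 0 } — -809/1024
v(RBRRBBRBRBBR) = { -1, -7/8, -13/16, -51/64, -203/256, -405/512 | -809/1024, -101/128, -25/32, -3/4, -1/2, 0 } — -1619/2048
v(RBRRBBRBRBBRB) = { -1, -7/8, -13/16, -51/64, -203/256, -405/512, -1619/2048 | -809/1024, -101/128, -25/32, -3/4, -1/2, 0 } — -3237/4096
v(RBRRBBRBRBBRBB) = { -1, -7/8, -13/16, -51/64, -203/256, -405/512, -1619/2048, -3237/4096 | -809/1024, -101/128, -25/32, -3/4, -1/2, 0 } — -6473/8192
v(RBRRBBRBRBBRBBR) = { -1, -7/8, -13/16, -51/64, -203/256, -405/512, -1619/2048, -3237/4096 | -6473/8192, -809/1024, -101/128, -25/32, -3/4, -1/2, 0 } — -12947/16384

-12947/16384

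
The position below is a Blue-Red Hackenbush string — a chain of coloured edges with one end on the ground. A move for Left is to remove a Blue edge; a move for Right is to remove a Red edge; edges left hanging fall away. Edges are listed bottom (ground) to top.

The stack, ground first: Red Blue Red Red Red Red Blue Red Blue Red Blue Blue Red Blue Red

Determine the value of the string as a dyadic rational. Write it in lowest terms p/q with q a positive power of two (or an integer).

Build g(s[:k]) for k = 1..15, string s = Red Blue Red Red Red Red Blue Red Blue Red Blue Blue Red Blue Red.
edge 1 of 15 (Red): {  | 0 } — -1
edge 2 of 15 (Blue): { -1 | 0 } — -1/2
edge 3 of 15 (Red): { -1 | -1/2, 0 } — -3/4
edge 4 of 15 (Red): { -1 | -3/4, -1/2, 0 } — -7/8
edge 5 of 15 (Red): { -1 | -7/8, -3/4, -1/2, 0 } — -15/16
edge 6 of 15 (Red): { -1 | -15/16, -7/8, -3/4, -1/2, 0 } — -31/32
edge 7 of 15 (Blue): { -1, -31/32 | -15/16, -7/8, -3/4, -1/2, 0 } — -61/64
edge 8 of 15 (Red): { -1, -31/32 | -61/64, -15/16, -7/8, -3/4, -1/2, 0 } — -123/128
edge 9 of 15 (Blue): { -1, -31/32, -123/128 | -61/64, -15/16, -7/8, -3/4, -1/2, 0 } — -245/256
edge 10 of 15 (Red): { -1, -31/32, -123/128 | -245/256, -61/64, -15/16, -7/8, -3/4, -1/2, 0 } — -491/512
edge 11 of 15 (Blue): { -1, -31/32, -123/128, -491/512 | -245/256, -61/64, -15/16, -7/8, -3/4, -1/2, 0 } — -981/1024
edge 12 of 15 (Blue): { -1, -31/32, -123/128, -491/512, -981/1024 | -245/256, -61/64, -15/16, -7/8, -3/4, -1/2, 0 } — -1961/2048
edge 13 of 15 (Red): { -1, -31/32, -123/128, -491/512, -981/1024 | -1961/2048, -245/256, -61/64, -15/16, -7/8, -3/4, -1/2, 0 } — -3923/4096
edge 14 of 15 (Blue): { -1, -31/32, -123/128, -491/512, -981/1024, -3923/4096 | -1961/2048, -245/256, -61/64, -15/16, -7/8, -3/4, -1/2, 0 } — -7845/8192
edge 15 of 15 (Red): { -1, -31/32, -123/128, -491/512, -981/1024, -3923/4096 | -7845/8192, -1961/2048, -245/256, -61/64, -15/16, -7/8, -3/4, -1/2, 0 } — -15691/16384

-15691/16384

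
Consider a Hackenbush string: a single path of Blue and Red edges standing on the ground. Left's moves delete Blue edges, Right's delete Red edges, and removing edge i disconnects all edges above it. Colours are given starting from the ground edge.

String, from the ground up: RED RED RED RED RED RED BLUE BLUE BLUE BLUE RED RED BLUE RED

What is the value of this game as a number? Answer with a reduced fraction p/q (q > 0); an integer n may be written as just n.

-1307/256

value_1 [R]  L=[·]  R=[0]  gives -1
value_2 [RR]  L=[·]  R=[-1; 0]  gives -2
value_3 [RRR]  L=[·]  R=[-2; -1; 0]  gives -3
value_4 [RRRR]  L=[·]  R=[-3; -2; -1; 0]  gives -4
value_5 [RRRRR]  L=[·]  R=[-4; -3; -2; -1; 0]  gives -5
value_6 [RRRRRR]  L=[·]  R=[-5; -4; -3; -2; -1; 0]  gives -6
value_7 [RRRRRRB]  L=[-6]  R=[-5; -4; -3; -2; -1; 0]  gives -11/2
value_8 [RRRRRRBB]  L=[-6; -11/2]  R=[-5; -4; -3; -2; -1; 0]  gives -21/4
value_9 [RRRRRRBBB]  L=[-6; -11/2; -21/4]  R=[-5; -4; -3; -2; -1; 0]  gives -41/8
value_10 [RRRRRRBBBB]  L=[-6; -11/2; -21/4; -41/8]  R=[-5; -4; -3; -2; -1; 0]  gives -81/16
value_11 [RRRRRRBBBBR]  L=[-6; -11/2; -21/4; -41/8]  R=[-81/16; -5; -4; -3; -2; -1; 0]  gives -163/32
value_12 [RRRRRRBBBBRR]  L=[-6; -11/2; -21/4; -41/8]  R=[-163/32; -81/16; -5; -4; -3; -2; -1; 0]  gives -327/64
value_13 [RRRRRRBBBBRRB]  L=[-6; -11/2; -21/4; -41/8; -327/64]  R=[-163/32; -81/16; -5; -4; -3; -2; -1; 0]  gives -653/128
value_14 [RRRRRRBBBBRRBR]  L=[-6; -11/2; -21/4; -41/8; -327/64]  R=[-653/128; -163/32; -81/16; -5; -4; -3; -2; -1; 0]  gives -1307/256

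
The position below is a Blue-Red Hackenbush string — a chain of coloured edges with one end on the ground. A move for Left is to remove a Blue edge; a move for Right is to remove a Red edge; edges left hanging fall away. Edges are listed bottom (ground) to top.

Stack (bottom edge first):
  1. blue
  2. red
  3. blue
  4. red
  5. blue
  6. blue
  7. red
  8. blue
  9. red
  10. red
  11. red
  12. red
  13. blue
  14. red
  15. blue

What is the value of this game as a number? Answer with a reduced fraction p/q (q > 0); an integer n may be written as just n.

Build value(s[:k]) for k = 1..15, string s = blue red blue red blue blue red blue red red red red blue red blue.
1 of 15 · b · max L 0 · min R +∞ -> 1
2 of 15 · br · max L 0 · min R 1 -> 1/2
3 of 15 · brb · max L 1/2 · min R 1 -> 3/4
4 of 15 · brbr · max L 1/2 · min R 3/4 -> 5/8
5 of 15 · brbrb · max L 5/8 · min R 3/4 -> 11/16
6 of 15 · brbrbb · max L 11/16 · min R 3/4 -> 23/32
7 of 15 · brbrbbr · max L 11/16 · min R 23/32 -> 45/64
8 of 15 · brbrbbrb · max L 45/64 · min R 23/32 -> 91/128
9 of 15 · brbrbbrbr · max L 45/64 · min R 91/128 -> 181/256
10 of 15 · brbrbbrbrr · max L 45/64 · min R 181/256 -> 361/512
11 of 15 · brbrbbrbrrr · max L 45/64 · min R 361/512 -> 721/1024
12 of 15 · brbrbbrbrrrr · max L 45/64 · min R 721/1024 -> 1441/2048
13 of 15 · brbrbbrbrrrrb · max L 1441/2048 · min R 721/1024 -> 2883/4096
14 of 15 · brbrbbrbrrrrbr · max L 1441/2048 · min R 2883/4096 -> 5765/8192
15 of 15 · brbrbbrbrrrrbrb · max L 5765/8192 · min R 2883/4096 -> 11531/16384

11531/16384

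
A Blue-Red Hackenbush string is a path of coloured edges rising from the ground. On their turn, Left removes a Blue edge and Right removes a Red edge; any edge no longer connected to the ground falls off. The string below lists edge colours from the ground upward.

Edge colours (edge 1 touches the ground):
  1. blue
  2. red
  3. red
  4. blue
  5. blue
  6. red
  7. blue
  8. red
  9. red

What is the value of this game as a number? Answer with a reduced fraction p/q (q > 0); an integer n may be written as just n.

105/256

v(b) = { 0 | none } — 1
v(br) = { 0 | 1 } — 1/2
v(brr) = { 0 | 1/2,1 } — 1/4
v(brrb) = { 0,1/4 | 1/2,1 } — 3/8
v(brrbb) = { 0,1/4,3/8 | 1/2,1 } — 7/16
v(brrbbr) = { 0,1/4,3/8 | 7/16,1/2,1 } — 13/32
v(brrbbrb) = { 0,1/4,3/8,13/32 | 7/16,1/2,1 } — 27/64
v(brrbbrbr) = { 0,1/4,3/8,13/32 | 27/64,7/16,1/2,1 } — 53/128
v(brrbbrbrr) = { 0,1/4,3/8,13/32 | 53/128,27/64,7/16,1/2,1 } — 105/256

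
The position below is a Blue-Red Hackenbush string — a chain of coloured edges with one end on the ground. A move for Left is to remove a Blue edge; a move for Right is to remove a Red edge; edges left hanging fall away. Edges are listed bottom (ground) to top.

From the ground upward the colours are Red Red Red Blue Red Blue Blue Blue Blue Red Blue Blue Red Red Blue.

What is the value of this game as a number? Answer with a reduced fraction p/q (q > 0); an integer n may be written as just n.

R: Left { — }, Right { 0 } ⇒ simplest -1
RR: Left { — }, Right { -1,0 } ⇒ simplest -2
RRR: Left { — }, Right { -2,-1,0 } ⇒ simplest -3
RRRB: Left { -3 }, Right { -2,-1,0 } ⇒ simplest -5/2
RRRBR: Left { -3 }, Right { -5/2,-2,-1,0 } ⇒ simplest -11/4
RRRBRB: Left { -3,-11/4 }, Right { -5/2,-2,-1,0 } ⇒ simplest -21/8
RRRBRBB: Left { -3,-11/4,-21/8 }, Right { -5/2,-2,-1,0 } ⇒ simplest -41/16
RRRBRBBB: Left { -3,-11/4,-21/8,-41/16 }, Right { -5/2,-2,-1,0 } ⇒ simplest -81/32
RRRBRBBBB: Left { -3,-11/4,-21/8,-41/16,-81/32 }, Right { -5/2,-2,-1,0 } ⇒ simplest -161/64
RRRBRBBBBR: Left { -3,-11/4,-21/8,-41/16,-81/32 }, Right { -161/64,-5/2,-2,-1,0 } ⇒ simplest -323/128
RRRBRBBBBRB: Left { -3,-11/4,-21/8,-41/16,-81/32,-323/128 }, Right { -161/64,-5/2,-2,-1,0 } ⇒ simplest -645/256
RRRBRBBBBRBB: Left { -3,-11/4,-21/8,-41/16,-81/32,-323/128,-645/256 }, Right { -161/64,-5/2,-2,-1,0 } ⇒ simplest -1289/512
RRRBRBBBBRBBR: Left { -3,-11/4,-21/8,-41/16,-81/32,-323/128,-645/256 }, Right { -1289/512,-161/64,-5/2,-2,-1,0 } ⇒ simplest -2579/1024
RRRBRBBBBRBBRR: Left { -3,-11/4,-21/8,-41/16,-81/32,-323/128,-645/256 }, Right { -2579/1024,-1289/512,-161/64,-5/2,-2,-1,0 } ⇒ simplest -5159/2048
RRRBRBBBBRBBRRB: Left { -3,-11/4,-21/8,-41/16,-81/32,-323/128,-645/256,-5159/2048 }, Right { -2579/1024,-1289/512,-161/64,-5/2,-2,-1,0 } ⇒ simplest -10317/4096

-10317/4096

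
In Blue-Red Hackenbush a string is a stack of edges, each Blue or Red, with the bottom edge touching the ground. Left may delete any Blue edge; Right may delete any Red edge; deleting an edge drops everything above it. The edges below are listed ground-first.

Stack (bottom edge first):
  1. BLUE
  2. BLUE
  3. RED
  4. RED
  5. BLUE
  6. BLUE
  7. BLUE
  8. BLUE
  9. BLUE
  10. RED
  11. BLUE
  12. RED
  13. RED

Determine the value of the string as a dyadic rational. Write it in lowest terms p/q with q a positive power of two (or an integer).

Prefix values for BLUE BLUE RED RED BLUE BLUE BLUE BLUE BLUE RED BLUE RED RED via {L|R} + simplicity:
edge 1 of 13 (BLUE): { 0 | none } gives 1
edge 2 of 13 (BLUE): { 0; 1 | none } gives 2
edge 3 of 13 (RED): { 0; 1 | 2 } gives 3/2
edge 4 of 13 (RED): { 0; 1 | 3/2; 2 } gives 5/4
edge 5 of 13 (BLUE): { 0; 1; 5/4 | 3/2; 2 } gives 11/8
edge 6 of 13 (BLUE): { 0; 1; 5/4; 11/8 | 3/2; 2 } gives 23/16
edge 7 of 13 (BLUE): { 0; 1; 5/4; 11/8; 23/16 | 3/2; 2 } gives 47/32
edge 8 of 13 (BLUE): { 0; 1; 5/4; 11/8; 23/16; 47/32 | 3/2; 2 } gives 95/64
edge 9 of 13 (BLUE): { 0; 1; 5/4; 11/8; 23/16; 47/32; 95/64 | 3/2; 2 } gives 191/128
edge 10 of 13 (RED): { 0; 1; 5/4; 11/8; 23/16; 47/32; 95/64 | 191/128; 3/2; 2 } gives 381/256
edge 11 of 13 (BLUE): { 0; 1; 5/4; 11/8; 23/16; 47/32; 95/64; 381/256 | 191/128; 3/2; 2 } gives 763/512
edge 12 of 13 (RED): { 0; 1; 5/4; 11/8; 23/16; 47/32; 95/64; 381/256 | 763/512; 191/128; 3/2; 2 } gives 1525/1024
edge 13 of 13 (RED): { 0; 1; 5/4; 11/8; 23/16; 47/32; 95/64; 381/256 | 1525/1024; 763/512; 191/128; 3/2; 2 } gives 3049/2048

3049/2048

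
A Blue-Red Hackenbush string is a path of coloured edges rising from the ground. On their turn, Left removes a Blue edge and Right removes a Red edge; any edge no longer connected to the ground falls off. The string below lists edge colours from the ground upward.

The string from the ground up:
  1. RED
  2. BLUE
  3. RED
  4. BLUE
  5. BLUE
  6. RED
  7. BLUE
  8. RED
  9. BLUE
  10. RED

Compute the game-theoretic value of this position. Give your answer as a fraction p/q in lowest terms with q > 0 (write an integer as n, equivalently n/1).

Recurse on prefixes of the 10-edge string RED BLUE RED BLUE BLUE RED BLUE RED BLUE RED:
val_1 [R]  L=[none]  R=[0]  => -1
val_2 [RB]  L=[-1]  R=[0]  => -1/2
val_3 [RBR]  L=[-1]  R=[-1/2,0]  => -3/4
val_4 [RBRB]  L=[-1,-3/4]  R=[-1/2,0]  => -5/8
val_5 [RBRBB]  L=[-1,-3/4,-5/8]  R=[-1/2,0]  => -9/16
val_6 [RBRBBR]  L=[-1,-3/4,-5/8]  R=[-9/16,-1/2,0]  => -19/32
val_7 [RBRBBRB]  L=[-1,-3/4,-5/8,-19/32]  R=[-9/16,-1/2,0]  => -37/64
val_8 [RBRBBRBR]  L=[-1,-3/4,-5/8,-19/32]  R=[-37/64,-9/16,-1/2,0]  => -75/128
val_9 [RBRBBRBRB]  L=[-1,-3/4,-5/8,-19/32,-75/128]  R=[-37/64,-9/16,-1/2,0]  => -149/256
val_10 [RBRBBRBRBR]  L=[-1,-3/4,-5/8,-19/32,-75/128]  R=[-149/256,-37/64,-9/16,-1/2,0]  => -299/512

-299/512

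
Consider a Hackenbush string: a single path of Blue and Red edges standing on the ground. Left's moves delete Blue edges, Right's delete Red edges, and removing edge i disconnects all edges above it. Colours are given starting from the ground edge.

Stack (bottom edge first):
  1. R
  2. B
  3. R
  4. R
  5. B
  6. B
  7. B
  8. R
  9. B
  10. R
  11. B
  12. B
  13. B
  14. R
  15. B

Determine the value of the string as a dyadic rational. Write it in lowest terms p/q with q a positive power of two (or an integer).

Build val(s[:k]) for k = 1..15, string s = R B R R B B B R B R B B B R B.
edge 1 of 15 (R): { none | 0 } → -1
edge 2 of 15 (B): { -1 | 0 } → -1/2
edge 3 of 15 (R): { -1 | -1/2,0 } → -3/4
edge 4 of 15 (R): { -1 | -3/4,-1/2,0 } → -7/8
edge 5 of 15 (B): { -1,-7/8 | -3/4,-1/2,0 } → -13/16
edge 6 of 15 (B): { -1,-7/8,-13/16 | -3/4,-1/2,0 } → -25/32
edge 7 of 15 (B): { -1,-7/8,-13/16,-25/32 | -3/4,-1/2,0 } → -49/64
edge 8 of 15 (R): { -1,-7/8,-13/16,-25/32 | -49/64,-3/4,-1/2,0 } → -99/128
edge 9 of 15 (B): { -1,-7/8,-13/16,-25/32,-99/128 | -49/64,-3/4,-1/2,0 } → -197/256
edge 10 of 15 (R): { -1,-7/8,-13/16,-25/32,-99/128 | -197/256,-49/64,-3/4,-1/2,0 } → -395/512
edge 11 of 15 (B): { -1,-7/8,-13/16,-25/32,-99/128,-395/512 | -197/256,-49/64,-3/4,-1/2,0 } → -789/1024
edge 12 of 15 (B): { -1,-7/8,-13/16,-25/32,-99/128,-395/512,-789/1024 | -197/256,-49/64,-3/4,-1/2,0 } → -1577/2048
edge 13 of 15 (B): { -1,-7/8,-13/16,-25/32,-99/128,-395/512,-789/1024,-1577/2048 | -197/256,-49/64,-3/4,-1/2,0 } → -3153/4096
edge 14 of 15 (R): { -1,-7/8,-13/16,-25/32,-99/128,-395/512,-789/1024,-1577/2048 | -3153/4096,-197/256,-49/64,-3/4,-1/2,0 } → -6307/8192
edge 15 of 15 (B): { -1,-7/8,-13/16,-25/32,-99/128,-395/512,-789/1024,-1577/2048,-6307/8192 | -3153/4096,-197/256,-49/64,-3/4,-1/2,0 } → -12613/16384

-12613/16384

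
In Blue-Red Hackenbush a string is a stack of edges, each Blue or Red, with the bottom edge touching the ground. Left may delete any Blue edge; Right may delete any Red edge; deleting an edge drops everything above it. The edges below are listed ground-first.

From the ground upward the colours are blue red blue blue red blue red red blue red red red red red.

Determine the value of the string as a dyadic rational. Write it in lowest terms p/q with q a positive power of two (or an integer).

6721/8192

v_1 [b]  L=[0]  R=[(no moves)]  → 1
v_2 [br]  L=[0]  R=[1]  → 1/2
v_3 [brb]  L=[0,1/2]  R=[1]  → 3/4
v_4 [brbb]  L=[0,1/2,3/4]  R=[1]  → 7/8
v_5 [brbbr]  L=[0,1/2,3/4]  R=[7/8,1]  → 13/16
v_6 [brbbrb]  L=[0,1/2,3/4,13/16]  R=[7/8,1]  → 27/32
v_7 [brbbrbr]  L=[0,1/2,3/4,13/16]  R=[27/32,7/8,1]  → 53/64
v_8 [brbbrbrr]  L=[0,1/2,3/4,13/16]  R=[53/64,27/32,7/8,1]  → 105/128
v_9 [brbbrbrrb]  L=[0,1/2,3/4,13/16,105/128]  R=[53/64,27/32,7/8,1]  → 211/256
v_10 [brbbrbrrbr]  L=[0,1/2,3/4,13/16,105/128]  R=[211/256,53/64,27/32,7/8,1]  → 421/512
v_11 [brbbrbrrbrr]  L=[0,1/2,3/4,13/16,105/128]  R=[421/512,211/256,53/64,27/32,7/8,1]  → 841/1024
v_12 [brbbrbrrbrrr]  L=[0,1/2,3/4,13/16,105/128]  R=[841/1024,421/512,211/256,53/64,27/32,7/8,1]  → 1681/2048
v_13 [brbbrbrrbrrrr]  L=[0,1/2,3/4,13/16,105/128]  R=[1681/2048,841/1024,421/512,211/256,53/64,27/32,7/8,1]  → 3361/4096
v_14 [brbbrbrrbrrrrr]  L=[0,1/2,3/4,13/16,105/128]  R=[3361/4096,1681/2048,841/1024,421/512,211/256,53/64,27/32,7/8,1]  → 6721/8192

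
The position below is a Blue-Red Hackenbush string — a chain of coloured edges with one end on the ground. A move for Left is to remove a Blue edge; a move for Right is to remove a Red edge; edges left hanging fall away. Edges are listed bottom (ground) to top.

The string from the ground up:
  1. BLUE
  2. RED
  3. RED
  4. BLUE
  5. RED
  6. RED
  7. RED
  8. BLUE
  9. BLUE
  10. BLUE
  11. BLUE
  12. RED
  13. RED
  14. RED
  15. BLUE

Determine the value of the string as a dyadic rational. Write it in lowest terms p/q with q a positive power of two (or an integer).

Recurse on prefixes of the 15-edge string BLUE RED RED BLUE RED RED RED BLUE BLUE BLUE BLUE RED RED RED BLUE:
1 of 15 · B · max L 0 · min R +∞ gives 1
2 of 15 · BR · max L 0 · min R 1 gives 1/2
3 of 15 · BRR · max L 0 · min R 1/2 gives 1/4
4 of 15 · BRRB · max L 1/4 · min R 1/2 gives 3/8
5 of 15 · BRRBR · max L 1/4 · min R 3/8 gives 5/16
6 of 15 · BRRBRR · max L 1/4 · min R 5/16 gives 9/32
7 of 15 · BRRBRRR · max L 1/4 · min R 9/32 gives 17/64
8 of 15 · BRRBRRRB · max L 17/64 · min R 9/32 gives 35/128
9 of 15 · BRRBRRRBB · max L 35/128 · min R 9/32 gives 71/256
10 of 15 · BRRBRRRBBB · max L 71/256 · min R 9/32 gives 143/512
11 of 15 · BRRBRRRBBBB · max L 143/512 · min R 9/32 gives 287/1024
12 of 15 · BRRBRRRBBBBR · max L 143/512 · min R 287/1024 gives 573/2048
13 of 15 · BRRBRRRBBBBRR · max L 143/512 · min R 573/2048 gives 1145/4096
14 of 15 · BRRBRRRBBBBRRR · max L 143/512 · min R 1145/4096 gives 2289/8192
15 of 15 · BRRBRRRBBBBRRRB · max L 2289/8192 · min R 1145/4096 gives 4579/16384

4579/16384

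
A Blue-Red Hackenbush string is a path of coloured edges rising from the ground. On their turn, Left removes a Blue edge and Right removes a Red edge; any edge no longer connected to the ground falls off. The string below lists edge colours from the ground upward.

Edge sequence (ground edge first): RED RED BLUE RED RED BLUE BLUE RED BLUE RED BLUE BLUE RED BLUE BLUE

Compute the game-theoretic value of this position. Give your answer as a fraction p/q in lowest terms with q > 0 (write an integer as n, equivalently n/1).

-14665/8192

Recurse on prefixes of the 15-edge string RED RED BLUE RED RED BLUE BLUE RED BLUE RED BLUE BLUE RED BLUE BLUE:
R: Left { · }, Right { 0 } -> simplest -1
RR: Left { · }, Right { -1 0 } -> simplest -2
RRB: Left { -2 }, Right { -1 0 } -> simplest -3/2
RRBR: Left { -2 }, Right { -3/2 -1 0 } -> simplest -7/4
RRBRR: Left { -2 }, Right { -7/4 -3/2 -1 0 } -> simplest -15/8
RRBRRB: Left { -2 -15/8 }, Right { -7/4 -3/2 -1 0 } -> simplest -29/16
RRBRRBB: Left { -2 -15/8 -29/16 }, Right { -7/4 -3/2 -1 0 } -> simplest -57/32
RRBRRBBR: Left { -2 -15/8 -29/16 }, Right { -57/32 -7/4 -3/2 -1 0 } -> simplest -115/64
RRBRRBBRB: Left { -2 -15/8 -29/16 -115/64 }, Right { -57/32 -7/4 -3/2 -1 0 } -> simplest -229/128
RRBRRBBRBR: Left { -2 -15/8 -29/16 -115/64 }, Right { -229/128 -57/32 -7/4 -3/2 -1 0 } -> simplest -459/256
RRBRRBBRBRB: Left { -2 -15/8 -29/16 -115/64 -459/256 }, Right { -229/128 -57/32 -7/4 -3/2 -1 0 } -> simplest -917/512
RRBRRBBRBRBB: Left { -2 -15/8 -29/16 -115/64 -459/256 -917/512 }, Right { -229/128 -57/32 -7/4 -3/2 -1 0 } -> simplest -1833/1024
RRBRRBBRBRBBR: Left { -2 -15/8 -29/16 -115/64 -459/256 -917/512 }, Right { -1833/1024 -229/128 -57/32 -7/4 -3/2 -1 0 } -> simplest -3667/2048
RRBRRBBRBRBBRB: Left { -2 -15/8 -29/16 -115/64 -459/256 -917/512 -3667/2048 }, Right { -1833/1024 -229/128 -57/32 -7/4 -3/2 -1 0 } -> simplest -7333/4096
RRBRRBBRBRBBRBB: Left { -2 -15/8 -29/16 -115/64 -459/256 -917/512 -3667/2048 -7333/4096 }, Right { -1833/1024 -229/128 -57/32 -7/4 -3/2 -1 0 } -> simplest -14665/8192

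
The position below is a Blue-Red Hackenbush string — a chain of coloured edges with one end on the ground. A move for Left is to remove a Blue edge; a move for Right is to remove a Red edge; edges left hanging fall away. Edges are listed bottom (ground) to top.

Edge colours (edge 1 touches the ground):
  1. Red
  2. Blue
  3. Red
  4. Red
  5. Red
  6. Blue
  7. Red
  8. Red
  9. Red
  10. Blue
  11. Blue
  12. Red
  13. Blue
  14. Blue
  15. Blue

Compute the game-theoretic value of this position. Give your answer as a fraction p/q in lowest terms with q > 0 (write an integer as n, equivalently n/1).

Recurse on prefixes of the 15-edge string Red Blue Red Red Red Blue Red Red Red Blue Blue Red Blue Blue Blue:
R: Left {  }, Right { 0 } ⇒ simplest -1
RB: Left { -1 }, Right { 0 } ⇒ simplest -1/2
RBR: Left { -1 }, Right { -1/2 0 } ⇒ simplest -3/4
RBRR: Left { -1 }, Right { -3/4 -1/2 0 } ⇒ simplest -7/8
RBRRR: Left { -1 }, Right { -7/8 -3/4 -1/2 0 } ⇒ simplest -15/16
RBRRRB: Left { -1 -15/16 }, Right { -7/8 -3/4 -1/2 0 } ⇒ simplest -29/32
RBRRRBR: Left { -1 -15/16 }, Right { -29/32 -7/8 -3/4 -1/2 0 } ⇒ simplest -59/64
RBRRRBRR: Left { -1 -15/16 }, Right { -59/64 -29/32 -7/8 -3/4 -1/2 0 } ⇒ simplest -119/128
RBRRRBRRR: Left { -1 -15/16 }, Right { -119/128 -59/64 -29/32 -7/8 -3/4 -1/2 0 } ⇒ simplest -239/256
RBRRRBRRRB: Left { -1 -15/16 -239/256 }, Right { -119/128 -59/64 -29/32 -7/8 -3/4 -1/2 0 } ⇒ simplest -477/512
RBRRRBRRRBB: Left { -1 -15/16 -239/256 -477/512 }, Right { -119/128 -59/64 -29/32 -7/8 -3/4 -1/2 0 } ⇒ simplest -953/1024
RBRRRBRRRBBR: Left { -1 -15/16 -239/256 -477/512 }, Right { -953/1024 -119/128 -59/64 -29/32 -7/8 -3/4 -1/2 0 } ⇒ simplest -1907/2048
RBRRRBRRRBBRB: Left { -1 -15/16 -239/256 -477/512 -1907/2048 }, Right { -953/1024 -119/128 -59/64 -29/32 -7/8 -3/4 -1/2 0 } ⇒ simplest -3813/4096
RBRRRBRRRBBRBB: Left { -1 -15/16 -239/256 -477/512 -1907/2048 -3813/4096 }, Right { -953/1024 -119/128 -59/64 -29/32 -7/8 -3/4 -1/2 0 } ⇒ simplest -7625/8192
RBRRRBRRRBBRBBB: Left { -1 -15/16 -239/256 -477/512 -1907/2048 -3813/4096 -7625/8192 }, Right { -953/1024 -119/128 -59/64 -29/32 -7/8 -3/4 -1/2 0 } ⇒ simplest -15249/16384

-15249/16384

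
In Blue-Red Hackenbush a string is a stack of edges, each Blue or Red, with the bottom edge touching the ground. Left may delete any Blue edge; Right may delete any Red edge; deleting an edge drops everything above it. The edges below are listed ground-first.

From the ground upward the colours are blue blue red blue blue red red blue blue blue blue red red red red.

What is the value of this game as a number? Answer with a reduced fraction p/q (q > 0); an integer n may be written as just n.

14817/8192

1 of 15 · b · max L 0 · min R +∞ — 1
2 of 15 · bb · max L 1 · min R +∞ — 2
3 of 15 · bbr · max L 1 · min R 2 — 3/2
4 of 15 · bbrb · max L 3/2 · min R 2 — 7/4
5 of 15 · bbrbb · max L 7/4 · min R 2 — 15/8
6 of 15 · bbrbbr · max L 7/4 · min R 15/8 — 29/16
7 of 15 · bbrbbrr · max L 7/4 · min R 29/16 — 57/32
8 of 15 · bbrbbrrb · max L 57/32 · min R 29/16 — 115/64
9 of 15 · bbrbbrrbb · max L 115/64 · min R 29/16 — 231/128
10 of 15 · bbrbbrrbbb · max L 231/128 · min R 29/16 — 463/256
11 of 15 · bbrbbrrbbbb · max L 463/256 · min R 29/16 — 927/512
12 of 15 · bbrbbrrbbbbr · max L 463/256 · min R 927/512 — 1853/1024
13 of 15 · bbrbbrrbbbbrr · max L 463/256 · min R 1853/1024 — 3705/2048
14 of 15 · bbrbbrrbbbbrrr · max L 463/256 · min R 3705/2048 — 7409/4096
15 of 15 · bbrbbrrbbbbrrrr · max L 463/256 · min R 7409/4096 — 14817/8192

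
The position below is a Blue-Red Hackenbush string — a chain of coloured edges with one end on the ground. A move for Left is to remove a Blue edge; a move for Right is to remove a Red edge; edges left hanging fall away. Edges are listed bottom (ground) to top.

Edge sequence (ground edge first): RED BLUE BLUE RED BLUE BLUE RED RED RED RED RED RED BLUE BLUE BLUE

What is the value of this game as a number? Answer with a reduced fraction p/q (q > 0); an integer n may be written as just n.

-5105/16384

value(R) = { none | 0 } → -1
value(RB) = { -1 | 0 } → -1/2
value(RBB) = { -1 -1/2 | 0 } → -1/4
value(RBBR) = { -1 -1/2 | -1/4 0 } → -3/8
value(RBBRB) = { -1 -1/2 -3/8 | -1/4 0 } → -5/16
value(RBBRBB) = { -1 -1/2 -3/8 -5/16 | -1/4 0 } → -9/32
value(RBBRBBR) = { -1 -1/2 -3/8 -5/16 | -9/32 -1/4 0 } → -19/64
value(RBBRBBRR) = { -1 -1/2 -3/8 -5/16 | -19/64 -9/32 -1/4 0 } → -39/128
value(RBBRBBRRR) = { -1 -1/2 -3/8 -5/16 | -39/128 -19/64 -9/32 -1/4 0 } → -79/256
value(RBBRBBRRRR) = { -1 -1/2 -3/8 -5/16 | -79/256 -39/128 -19/64 -9/32 -1/4 0 } → -159/512
value(RBBRBBRRRRR) = { -1 -1/2 -3/8 -5/16 | -159/512 -79/256 -39/128 -19/64 -9/32 -1/4 0 } → -319/1024
value(RBBRBBRRRRRR) = { -1 -1/2 -3/8 -5/16 | -319/1024 -159/512 -79/256 -39/128 -19/64 -9/32 -1/4 0 } → -639/2048
value(RBBRBBRRRRRRB) = { -1 -1/2 -3/8 -5/16 -639/2048 | -319/1024 -159/512 -79/256 -39/128 -19/64 -9/32 -1/4 0 } → -1277/4096
value(RBBRBBRRRRRRBB) = { -1 -1/2 -3/8 -5/16 -639/2048 -1277/4096 | -319/1024 -159/512 -79/256 -39/128 -19/64 -9/32 -1/4 0 } → -2553/8192
value(RBBRBBRRRRRRBBB) = { -1 -1/2 -3/8 -5/16 -639/2048 -1277/4096 -2553/8192 | -319/1024 -159/512 -79/256 -39/128 -19/64 -9/32 -1/4 0 } → -5105/16384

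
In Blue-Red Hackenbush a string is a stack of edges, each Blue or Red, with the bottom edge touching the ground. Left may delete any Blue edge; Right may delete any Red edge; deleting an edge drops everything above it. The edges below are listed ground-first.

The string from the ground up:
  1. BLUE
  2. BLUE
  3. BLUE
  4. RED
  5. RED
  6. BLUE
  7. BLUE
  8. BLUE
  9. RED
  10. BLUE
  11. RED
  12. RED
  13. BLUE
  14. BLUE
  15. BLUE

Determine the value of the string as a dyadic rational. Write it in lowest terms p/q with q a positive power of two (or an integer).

step 1: add BLUE to get B; options L={ 0 } R={ (no moves) } => 1
step 2: add BLUE to get BB; options L={ 0; 1 } R={ (no moves) } => 2
step 3: add BLUE to get BBB; options L={ 0; 1; 2 } R={ (no moves) } => 3
step 4: add RED to get BBBR; options L={ 0; 1; 2 } R={ 3 } => 5/2
step 5: add RED to get BBBRR; options L={ 0; 1; 2 } R={ 5/2; 3 } => 9/4
step 6: add BLUE to get BBBRRB; options L={ 0; 1; 2; 9/4 } R={ 5/2; 3 } => 19/8
step 7: add BLUE to get BBBRRBB; options L={ 0; 1; 2; 9/4; 19/8 } R={ 5/2; 3 } => 39/16
step 8: add BLUE to get BBBRRBBB; options L={ 0; 1; 2; 9/4; 19/8; 39/16 } R={ 5/2; 3 } => 79/32
step 9: add RED to get BBBRRBBBR; options L={ 0; 1; 2; 9/4; 19/8; 39/16 } R={ 79/32; 5/2; 3 } => 157/64
step 10: add BLUE to get BBBRRBBBRB; options L={ 0; 1; 2; 9/4; 19/8; 39/16; 157/64 } R={ 79/32; 5/2; 3 } => 315/128
step 11: add RED to get BBBRRBBBRBR; options L={ 0; 1; 2; 9/4; 19/8; 39/16; 157/64 } R={ 315/128; 79/32; 5/2; 3 } => 629/256
step 12: add RED to get BBBRRBBBRBRR; options L={ 0; 1; 2; 9/4; 19/8; 39/16; 157/64 } R={ 629/256; 315/128; 79/32; 5/2; 3 } => 1257/512
step 13: add BLUE to get BBBRRBBBRBRRB; options L={ 0; 1; 2; 9/4; 19/8; 39/16; 157/64; 1257/512 } R={ 629/256; 315/128; 79/32; 5/2; 3 } => 2515/1024
step 14: add BLUE to get BBBRRBBBRBRRBB; options L={ 0; 1; 2; 9/4; 19/8; 39/16; 157/64; 1257/512; 2515/1024 } R={ 629/256; 315/128; 79/32; 5/2; 3 } => 5031/2048
step 15: add BLUE to get BBBRRBBBRBRRBBB; options L={ 0; 1; 2; 9/4; 19/8; 39/16; 157/64; 1257/512; 2515/1024; 5031/2048 } R={ 629/256; 315/128; 79/32; 5/2; 3 } => 10063/4096

10063/4096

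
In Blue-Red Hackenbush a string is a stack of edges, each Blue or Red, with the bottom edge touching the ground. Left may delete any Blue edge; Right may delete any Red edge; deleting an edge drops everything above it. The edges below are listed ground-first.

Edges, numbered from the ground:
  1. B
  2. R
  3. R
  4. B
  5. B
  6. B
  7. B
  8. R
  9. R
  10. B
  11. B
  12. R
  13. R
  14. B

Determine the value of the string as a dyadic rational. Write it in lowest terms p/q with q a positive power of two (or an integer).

Build G(s[:k]) for k = 1..14, string s = B R R B B B B R R B B R R B.
G_1 [B]  L=[0]  R=[]  = 1
G_2 [BR]  L=[0]  R=[1]  = 1/2
G_3 [BRR]  L=[0]  R=[1/2; 1]  = 1/4
G_4 [BRRB]  L=[0; 1/4]  R=[1/2; 1]  = 3/8
G_5 [BRRBB]  L=[0; 1/4; 3/8]  R=[1/2; 1]  = 7/16
G_6 [BRRBBB]  L=[0; 1/4; 3/8; 7/16]  R=[1/2; 1]  = 15/32
G_7 [BRRBBBB]  L=[0; 1/4; 3/8; 7/16; 15/32]  R=[1/2; 1]  = 31/64
G_8 [BRRBBBBR]  L=[0; 1/4; 3/8; 7/16; 15/32]  R=[31/64; 1/2; 1]  = 61/128
G_9 [BRRBBBBRR]  L=[0; 1/4; 3/8; 7/16; 15/32]  R=[61/128; 31/64; 1/2; 1]  = 121/256
G_10 [BRRBBBBRRB]  L=[0; 1/4; 3/8; 7/16; 15/32; 121/256]  R=[61/128; 31/64; 1/2; 1]  = 243/512
G_11 [BRRBBBBRRBB]  L=[0; 1/4; 3/8; 7/16; 15/32; 121/256; 243/512]  R=[61/128; 31/64; 1/2; 1]  = 487/1024
G_12 [BRRBBBBRRBBR]  L=[0; 1/4; 3/8; 7/16; 15/32; 121/256; 243/512]  R=[487/1024; 61/128; 31/64; 1/2; 1]  = 973/2048
G_13 [BRRBBBBRRBBRR]  L=[0; 1/4; 3/8; 7/16; 15/32; 121/256; 243/512]  R=[973/2048; 487/1024; 61/128; 31/64; 1/2; 1]  = 1945/4096
G_14 [BRRBBBBRRBBRRB]  L=[0; 1/4; 3/8; 7/16; 15/32; 121/256; 243/512; 1945/4096]  R=[973/2048; 487/1024; 61/128; 31/64; 1/2; 1]  = 3891/8192

3891/8192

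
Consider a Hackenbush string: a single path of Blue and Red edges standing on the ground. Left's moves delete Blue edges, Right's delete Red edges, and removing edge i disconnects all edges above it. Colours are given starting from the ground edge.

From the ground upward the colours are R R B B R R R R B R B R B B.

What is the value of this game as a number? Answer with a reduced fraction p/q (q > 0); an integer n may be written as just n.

-6057/4096

Build val(s[:k]) for k = 1..14, string s = R R B B R R R R B R B R B B.
1 of 14 · R · max L −∞ · min R 0 — -1
2 of 14 · RR · max L −∞ · min R -1 — -2
3 of 14 · RRB · max L -2 · min R -1 — -3/2
4 of 14 · RRBB · max L -3/2 · min R -1 — -5/4
5 of 14 · RRBBR · max L -3/2 · min R -5/4 — -11/8
6 of 14 · RRBBRR · max L -3/2 · min R -11/8 — -23/16
7 of 14 · RRBBRRR · max L -3/2 · min R -23/16 — -47/32
8 of 14 · RRBBRRRR · max L -3/2 · min R -47/32 — -95/64
9 of 14 · RRBBRRRRB · max L -95/64 · min R -47/32 — -189/128
10 of 14 · RRBBRRRRBR · max L -95/64 · min R -189/128 — -379/256
11 of 14 · RRBBRRRRBRB · max L -379/256 · min R -189/128 — -757/512
12 of 14 · RRBBRRRRBRBR · max L -379/256 · min R -757/512 — -1515/1024
13 of 14 · RRBBRRRRBRBRB · max L -1515/1024 · min R -757/512 — -3029/2048
14 of 14 · RRBBRRRRBRBRBB · max L -3029/2048 · min R -757/512 — -6057/4096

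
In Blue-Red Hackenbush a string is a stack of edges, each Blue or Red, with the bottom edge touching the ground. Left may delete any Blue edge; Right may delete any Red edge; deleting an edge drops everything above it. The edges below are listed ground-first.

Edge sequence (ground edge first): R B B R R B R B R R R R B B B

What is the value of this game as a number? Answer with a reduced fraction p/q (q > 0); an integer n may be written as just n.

-6897/16384

Recurse on prefixes of the 15-edge string R B B R R B R B R R R R B B B:
1 of 15 · R · max L −∞ · min R 0 ⇒ -1
2 of 15 · RB · max L -1 · min R 0 ⇒ -1/2
3 of 15 · RBB · max L -1/2 · min R 0 ⇒ -1/4
4 of 15 · RBBR · max L -1/2 · min R -1/4 ⇒ -3/8
5 of 15 · RBBRR · max L -1/2 · min R -3/8 ⇒ -7/16
6 of 15 · RBBRRB · max L -7/16 · min R -3/8 ⇒ -13/32
7 of 15 · RBBRRBR · max L -7/16 · min R -13/32 ⇒ -27/64
8 of 15 · RBBRRBRB · max L -27/64 · min R -13/32 ⇒ -53/128
9 of 15 · RBBRRBRBR · max L -27/64 · min R -53/128 ⇒ -107/256
10 of 15 · RBBRRBRBRR · max L -27/64 · min R -107/256 ⇒ -215/512
11 of 15 · RBBRRBRBRRR · max L -27/64 · min R -215/512 ⇒ -431/1024
12 of 15 · RBBRRBRBRRRR · max L -27/64 · min R -431/1024 ⇒ -863/2048
13 of 15 · RBBRRBRBRRRRB · max L -863/2048 · min R -431/1024 ⇒ -1725/4096
14 of 15 · RBBRRBRBRRRRBB · max L -1725/4096 · min R -431/1024 ⇒ -3449/8192
15 of 15 · RBBRRBRBRRRRBBB · max L -3449/8192 · min R -431/1024 ⇒ -6897/16384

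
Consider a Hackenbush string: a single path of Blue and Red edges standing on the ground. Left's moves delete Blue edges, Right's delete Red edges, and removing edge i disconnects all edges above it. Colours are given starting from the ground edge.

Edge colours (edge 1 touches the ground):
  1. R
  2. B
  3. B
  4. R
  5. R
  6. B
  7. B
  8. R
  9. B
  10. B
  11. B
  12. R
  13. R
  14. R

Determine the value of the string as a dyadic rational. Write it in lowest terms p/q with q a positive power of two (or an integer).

1 of 14 · R · max L −∞ · min R 0 so -1
2 of 14 · RB · max L -1 · min R 0 so -1/2
3 of 14 · RBB · max L -1/2 · min R 0 so -1/4
4 of 14 · RBBR · max L -1/2 · min R -1/4 so -3/8
5 of 14 · RBBRR · max L -1/2 · min R -3/8 so -7/16
6 of 14 · RBBRRB · max L -7/16 · min R -3/8 so -13/32
7 of 14 · RBBRRBB · max L -13/32 · min R -3/8 so -25/64
8 of 14 · RBBRRBBR · max L -13/32 · min R -25/64 so -51/128
9 of 14 · RBBRRBBRB · max L -51/128 · min R -25/64 so -101/256
10 of 14 · RBBRRBBRBB · max L -101/256 · min R -25/64 so -201/512
11 of 14 · RBBRRBBRBBB · max L -201/512 · min R -25/64 so -401/1024
12 of 14 · RBBRRBBRBBBR · max L -201/512 · min R -401/1024 so -803/2048
13 of 14 · RBBRRBBRBBBRR · max L -201/512 · min R -803/2048 so -1607/4096
14 of 14 · RBBRRBBRBBBRRR · max L -201/512 · min R -1607/4096 so -3215/8192

-3215/8192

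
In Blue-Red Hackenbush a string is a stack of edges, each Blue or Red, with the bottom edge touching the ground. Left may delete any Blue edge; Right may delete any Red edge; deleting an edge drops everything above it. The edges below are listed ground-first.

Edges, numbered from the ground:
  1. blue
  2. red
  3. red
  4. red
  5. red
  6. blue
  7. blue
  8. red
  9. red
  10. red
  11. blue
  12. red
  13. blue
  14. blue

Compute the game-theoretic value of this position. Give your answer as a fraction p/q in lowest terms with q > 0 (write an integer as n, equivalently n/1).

step 1: add blue to get b; options L={ 0 } R={ ∅ } -> 1
step 2: add red to get br; options L={ 0 } R={ 1 } -> 1/2
step 3: add red to get brr; options L={ 0 } R={ 1/2; 1 } -> 1/4
step 4: add red to get brrr; options L={ 0 } R={ 1/4; 1/2; 1 } -> 1/8
step 5: add red to get brrrr; options L={ 0 } R={ 1/8; 1/4; 1/2; 1 } -> 1/16
step 6: add blue to get brrrrb; options L={ 0; 1/16 } R={ 1/8; 1/4; 1/2; 1 } -> 3/32
step 7: add blue to get brrrrbb; options L={ 0; 1/16; 3/32 } R={ 1/8; 1/4; 1/2; 1 } -> 7/64
step 8: add red to get brrrrbbr; options L={ 0; 1/16; 3/32 } R={ 7/64; 1/8; 1/4; 1/2; 1 } -> 13/128
step 9: add red to get brrrrbbrr; options L={ 0; 1/16; 3/32 } R={ 13/128; 7/64; 1/8; 1/4; 1/2; 1 } -> 25/256
step 10: add red to get brrrrbbrrr; options L={ 0; 1/16; 3/32 } R={ 25/256; 13/128; 7/64; 1/8; 1/4; 1/2; 1 } -> 49/512
step 11: add blue to get brrrrbbrrrb; options L={ 0; 1/16; 3/32; 49/512 } R={ 25/256; 13/128; 7/64; 1/8; 1/4; 1/2; 1 } -> 99/1024
step 12: add red to get brrrrbbrrrbr; options L={ 0; 1/16; 3/32; 49/512 } R={ 99/1024; 25/256; 13/128; 7/64; 1/8; 1/4; 1/2; 1 } -> 197/2048
step 13: add blue to get brrrrbbrrrbrb; options L={ 0; 1/16; 3/32; 49/512; 197/2048 } R={ 99/1024; 25/256; 13/128; 7/64; 1/8; 1/4; 1/2; 1 } -> 395/4096
step 14: add blue to get brrrrbbrrrbrbb; options L={ 0; 1/16; 3/32; 49/512; 197/2048; 395/4096 } R={ 99/1024; 25/256; 13/128; 7/64; 1/8; 1/4; 1/2; 1 } -> 791/8192

791/8192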